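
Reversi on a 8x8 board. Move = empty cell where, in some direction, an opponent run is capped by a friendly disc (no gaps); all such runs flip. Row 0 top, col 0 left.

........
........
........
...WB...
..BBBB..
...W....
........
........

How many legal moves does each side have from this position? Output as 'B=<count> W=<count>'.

-- B to move --
(2,2): flips 1 -> legal
(2,3): flips 1 -> legal
(2,4): flips 1 -> legal
(3,2): flips 1 -> legal
(5,2): no bracket -> illegal
(5,4): no bracket -> illegal
(6,2): flips 1 -> legal
(6,3): flips 1 -> legal
(6,4): flips 1 -> legal
B mobility = 7
-- W to move --
(2,3): no bracket -> illegal
(2,4): no bracket -> illegal
(2,5): no bracket -> illegal
(3,1): flips 1 -> legal
(3,2): no bracket -> illegal
(3,5): flips 2 -> legal
(3,6): no bracket -> illegal
(4,1): no bracket -> illegal
(4,6): no bracket -> illegal
(5,1): flips 1 -> legal
(5,2): no bracket -> illegal
(5,4): no bracket -> illegal
(5,5): flips 1 -> legal
(5,6): no bracket -> illegal
W mobility = 4

Answer: B=7 W=4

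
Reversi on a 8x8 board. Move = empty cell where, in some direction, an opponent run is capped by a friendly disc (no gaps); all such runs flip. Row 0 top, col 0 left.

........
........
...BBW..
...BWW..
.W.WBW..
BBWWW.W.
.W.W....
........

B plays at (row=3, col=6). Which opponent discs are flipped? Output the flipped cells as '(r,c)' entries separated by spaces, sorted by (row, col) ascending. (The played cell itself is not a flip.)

Dir NW: opp run (2,5), next='.' -> no flip
Dir N: first cell '.' (not opp) -> no flip
Dir NE: first cell '.' (not opp) -> no flip
Dir W: opp run (3,5) (3,4) capped by B -> flip
Dir E: first cell '.' (not opp) -> no flip
Dir SW: opp run (4,5) (5,4) (6,3), next='.' -> no flip
Dir S: first cell '.' (not opp) -> no flip
Dir SE: first cell '.' (not opp) -> no flip

Answer: (3,4) (3,5)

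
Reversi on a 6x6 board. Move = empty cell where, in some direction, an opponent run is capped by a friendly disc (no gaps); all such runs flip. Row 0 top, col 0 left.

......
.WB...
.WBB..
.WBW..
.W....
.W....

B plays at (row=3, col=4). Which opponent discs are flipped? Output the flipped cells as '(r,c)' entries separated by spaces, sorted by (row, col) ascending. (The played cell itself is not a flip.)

Answer: (3,3)

Derivation:
Dir NW: first cell 'B' (not opp) -> no flip
Dir N: first cell '.' (not opp) -> no flip
Dir NE: first cell '.' (not opp) -> no flip
Dir W: opp run (3,3) capped by B -> flip
Dir E: first cell '.' (not opp) -> no flip
Dir SW: first cell '.' (not opp) -> no flip
Dir S: first cell '.' (not opp) -> no flip
Dir SE: first cell '.' (not opp) -> no flip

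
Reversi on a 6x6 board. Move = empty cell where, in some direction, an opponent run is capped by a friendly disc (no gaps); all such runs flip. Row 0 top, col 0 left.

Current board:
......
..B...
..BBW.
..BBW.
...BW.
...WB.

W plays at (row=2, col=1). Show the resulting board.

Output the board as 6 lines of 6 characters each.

Place W at (2,1); scan 8 dirs for brackets.
Dir NW: first cell '.' (not opp) -> no flip
Dir N: first cell '.' (not opp) -> no flip
Dir NE: opp run (1,2), next='.' -> no flip
Dir W: first cell '.' (not opp) -> no flip
Dir E: opp run (2,2) (2,3) capped by W -> flip
Dir SW: first cell '.' (not opp) -> no flip
Dir S: first cell '.' (not opp) -> no flip
Dir SE: opp run (3,2) (4,3) (5,4), next=edge -> no flip
All flips: (2,2) (2,3)

Answer: ......
..B...
.WWWW.
..BBW.
...BW.
...WB.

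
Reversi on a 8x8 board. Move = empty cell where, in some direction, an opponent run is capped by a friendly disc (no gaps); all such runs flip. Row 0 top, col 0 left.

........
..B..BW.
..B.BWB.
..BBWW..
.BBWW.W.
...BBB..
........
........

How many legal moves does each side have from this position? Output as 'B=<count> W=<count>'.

-- B to move --
(0,5): no bracket -> illegal
(0,6): flips 1 -> legal
(0,7): no bracket -> illegal
(1,4): no bracket -> illegal
(1,7): flips 1 -> legal
(2,3): no bracket -> illegal
(2,7): no bracket -> illegal
(3,6): flips 2 -> legal
(3,7): flips 1 -> legal
(4,5): flips 4 -> legal
(4,7): no bracket -> illegal
(5,2): no bracket -> illegal
(5,6): no bracket -> illegal
(5,7): flips 2 -> legal
B mobility = 6
-- W to move --
(0,1): no bracket -> illegal
(0,2): no bracket -> illegal
(0,3): no bracket -> illegal
(0,4): no bracket -> illegal
(0,5): flips 1 -> legal
(0,6): no bracket -> illegal
(1,1): flips 2 -> legal
(1,3): flips 1 -> legal
(1,4): flips 2 -> legal
(1,7): flips 1 -> legal
(2,1): flips 1 -> legal
(2,3): flips 2 -> legal
(2,7): flips 1 -> legal
(3,0): no bracket -> illegal
(3,1): flips 2 -> legal
(3,6): flips 1 -> legal
(3,7): no bracket -> illegal
(4,0): flips 2 -> legal
(4,5): no bracket -> illegal
(5,0): no bracket -> illegal
(5,1): no bracket -> illegal
(5,2): no bracket -> illegal
(5,6): no bracket -> illegal
(6,2): flips 1 -> legal
(6,3): flips 1 -> legal
(6,4): flips 2 -> legal
(6,5): flips 1 -> legal
(6,6): flips 1 -> legal
W mobility = 16

Answer: B=6 W=16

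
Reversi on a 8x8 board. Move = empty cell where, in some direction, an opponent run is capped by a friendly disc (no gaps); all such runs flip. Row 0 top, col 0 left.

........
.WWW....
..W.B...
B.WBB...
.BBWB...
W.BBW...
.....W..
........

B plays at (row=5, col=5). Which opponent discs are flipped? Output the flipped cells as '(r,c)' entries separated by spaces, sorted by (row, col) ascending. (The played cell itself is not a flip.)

Answer: (5,4)

Derivation:
Dir NW: first cell 'B' (not opp) -> no flip
Dir N: first cell '.' (not opp) -> no flip
Dir NE: first cell '.' (not opp) -> no flip
Dir W: opp run (5,4) capped by B -> flip
Dir E: first cell '.' (not opp) -> no flip
Dir SW: first cell '.' (not opp) -> no flip
Dir S: opp run (6,5), next='.' -> no flip
Dir SE: first cell '.' (not opp) -> no flip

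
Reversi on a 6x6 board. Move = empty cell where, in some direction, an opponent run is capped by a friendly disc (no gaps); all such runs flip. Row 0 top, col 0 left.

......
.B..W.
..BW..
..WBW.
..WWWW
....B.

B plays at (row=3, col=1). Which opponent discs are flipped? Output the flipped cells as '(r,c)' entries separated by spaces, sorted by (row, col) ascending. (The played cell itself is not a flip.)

Answer: (3,2)

Derivation:
Dir NW: first cell '.' (not opp) -> no flip
Dir N: first cell '.' (not opp) -> no flip
Dir NE: first cell 'B' (not opp) -> no flip
Dir W: first cell '.' (not opp) -> no flip
Dir E: opp run (3,2) capped by B -> flip
Dir SW: first cell '.' (not opp) -> no flip
Dir S: first cell '.' (not opp) -> no flip
Dir SE: opp run (4,2), next='.' -> no flip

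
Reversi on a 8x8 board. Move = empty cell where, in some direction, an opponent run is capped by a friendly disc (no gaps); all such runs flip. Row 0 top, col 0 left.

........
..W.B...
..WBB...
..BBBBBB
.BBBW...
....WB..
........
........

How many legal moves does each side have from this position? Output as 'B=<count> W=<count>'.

Answer: B=8 W=9

Derivation:
-- B to move --
(0,1): flips 1 -> legal
(0,2): flips 2 -> legal
(0,3): no bracket -> illegal
(1,1): flips 1 -> legal
(1,3): no bracket -> illegal
(2,1): flips 1 -> legal
(3,1): no bracket -> illegal
(4,5): flips 1 -> legal
(5,3): flips 2 -> legal
(6,3): no bracket -> illegal
(6,4): flips 2 -> legal
(6,5): flips 1 -> legal
B mobility = 8
-- W to move --
(0,3): no bracket -> illegal
(0,4): flips 3 -> legal
(0,5): no bracket -> illegal
(1,3): no bracket -> illegal
(1,5): no bracket -> illegal
(2,1): flips 2 -> legal
(2,5): flips 2 -> legal
(2,6): flips 1 -> legal
(2,7): no bracket -> illegal
(3,0): no bracket -> illegal
(3,1): no bracket -> illegal
(4,0): flips 3 -> legal
(4,5): flips 2 -> legal
(4,6): no bracket -> illegal
(4,7): no bracket -> illegal
(5,0): no bracket -> illegal
(5,1): no bracket -> illegal
(5,2): flips 2 -> legal
(5,3): no bracket -> illegal
(5,6): flips 1 -> legal
(6,4): no bracket -> illegal
(6,5): no bracket -> illegal
(6,6): flips 1 -> legal
W mobility = 9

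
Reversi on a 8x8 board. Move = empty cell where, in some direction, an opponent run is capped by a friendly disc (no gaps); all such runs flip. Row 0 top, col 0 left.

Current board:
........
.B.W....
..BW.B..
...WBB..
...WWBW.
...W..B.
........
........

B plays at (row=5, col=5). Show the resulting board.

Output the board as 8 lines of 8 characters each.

Answer: ........
.B.W....
..BW.B..
...BBB..
...WBBW.
...W.BB.
........
........

Derivation:
Place B at (5,5); scan 8 dirs for brackets.
Dir NW: opp run (4,4) (3,3) capped by B -> flip
Dir N: first cell 'B' (not opp) -> no flip
Dir NE: opp run (4,6), next='.' -> no flip
Dir W: first cell '.' (not opp) -> no flip
Dir E: first cell 'B' (not opp) -> no flip
Dir SW: first cell '.' (not opp) -> no flip
Dir S: first cell '.' (not opp) -> no flip
Dir SE: first cell '.' (not opp) -> no flip
All flips: (3,3) (4,4)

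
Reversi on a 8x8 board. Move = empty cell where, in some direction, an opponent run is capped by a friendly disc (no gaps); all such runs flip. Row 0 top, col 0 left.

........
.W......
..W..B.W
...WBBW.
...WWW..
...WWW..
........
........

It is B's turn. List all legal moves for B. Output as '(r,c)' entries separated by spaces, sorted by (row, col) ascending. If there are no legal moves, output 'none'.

Answer: (3,2) (3,7) (4,7) (5,2) (5,6) (6,2) (6,4) (6,5)

Derivation:
(0,0): no bracket -> illegal
(0,1): no bracket -> illegal
(0,2): no bracket -> illegal
(1,0): no bracket -> illegal
(1,2): no bracket -> illegal
(1,3): no bracket -> illegal
(1,6): no bracket -> illegal
(1,7): no bracket -> illegal
(2,0): no bracket -> illegal
(2,1): no bracket -> illegal
(2,3): no bracket -> illegal
(2,4): no bracket -> illegal
(2,6): no bracket -> illegal
(3,1): no bracket -> illegal
(3,2): flips 1 -> legal
(3,7): flips 1 -> legal
(4,2): no bracket -> illegal
(4,6): no bracket -> illegal
(4,7): flips 1 -> legal
(5,2): flips 1 -> legal
(5,6): flips 1 -> legal
(6,2): flips 2 -> legal
(6,3): no bracket -> illegal
(6,4): flips 2 -> legal
(6,5): flips 2 -> legal
(6,6): no bracket -> illegal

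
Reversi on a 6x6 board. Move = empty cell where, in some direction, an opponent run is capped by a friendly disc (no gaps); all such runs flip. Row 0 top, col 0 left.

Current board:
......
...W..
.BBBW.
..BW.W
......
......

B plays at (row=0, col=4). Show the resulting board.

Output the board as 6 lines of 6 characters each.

Answer: ....B.
...B..
.BBBW.
..BW.W
......
......

Derivation:
Place B at (0,4); scan 8 dirs for brackets.
Dir NW: edge -> no flip
Dir N: edge -> no flip
Dir NE: edge -> no flip
Dir W: first cell '.' (not opp) -> no flip
Dir E: first cell '.' (not opp) -> no flip
Dir SW: opp run (1,3) capped by B -> flip
Dir S: first cell '.' (not opp) -> no flip
Dir SE: first cell '.' (not opp) -> no flip
All flips: (1,3)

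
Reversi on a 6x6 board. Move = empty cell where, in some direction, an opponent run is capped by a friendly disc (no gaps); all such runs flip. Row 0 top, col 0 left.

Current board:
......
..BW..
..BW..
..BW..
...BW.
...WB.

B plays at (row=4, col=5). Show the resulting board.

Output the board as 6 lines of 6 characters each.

Place B at (4,5); scan 8 dirs for brackets.
Dir NW: first cell '.' (not opp) -> no flip
Dir N: first cell '.' (not opp) -> no flip
Dir NE: edge -> no flip
Dir W: opp run (4,4) capped by B -> flip
Dir E: edge -> no flip
Dir SW: first cell 'B' (not opp) -> no flip
Dir S: first cell '.' (not opp) -> no flip
Dir SE: edge -> no flip
All flips: (4,4)

Answer: ......
..BW..
..BW..
..BW..
...BBB
...WB.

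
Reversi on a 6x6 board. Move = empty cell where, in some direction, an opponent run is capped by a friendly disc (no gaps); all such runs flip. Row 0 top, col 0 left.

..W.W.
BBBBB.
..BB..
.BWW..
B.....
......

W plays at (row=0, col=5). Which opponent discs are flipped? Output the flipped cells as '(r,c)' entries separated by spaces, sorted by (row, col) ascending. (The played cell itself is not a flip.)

Answer: (1,4) (2,3)

Derivation:
Dir NW: edge -> no flip
Dir N: edge -> no flip
Dir NE: edge -> no flip
Dir W: first cell 'W' (not opp) -> no flip
Dir E: edge -> no flip
Dir SW: opp run (1,4) (2,3) capped by W -> flip
Dir S: first cell '.' (not opp) -> no flip
Dir SE: edge -> no flip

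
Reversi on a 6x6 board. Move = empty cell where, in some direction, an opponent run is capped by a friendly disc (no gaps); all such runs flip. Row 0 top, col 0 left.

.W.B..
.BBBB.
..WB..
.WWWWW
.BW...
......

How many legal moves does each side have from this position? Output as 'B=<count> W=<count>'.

-- B to move --
(0,0): no bracket -> illegal
(0,2): no bracket -> illegal
(1,0): no bracket -> illegal
(2,0): no bracket -> illegal
(2,1): flips 2 -> legal
(2,4): no bracket -> illegal
(2,5): no bracket -> illegal
(3,0): no bracket -> illegal
(4,0): flips 2 -> legal
(4,3): flips 2 -> legal
(4,4): flips 2 -> legal
(4,5): flips 1 -> legal
(5,1): no bracket -> illegal
(5,2): flips 3 -> legal
(5,3): no bracket -> illegal
B mobility = 6
-- W to move --
(0,0): flips 1 -> legal
(0,2): flips 1 -> legal
(0,4): flips 1 -> legal
(0,5): flips 2 -> legal
(1,0): no bracket -> illegal
(1,5): no bracket -> illegal
(2,0): no bracket -> illegal
(2,1): flips 1 -> legal
(2,4): flips 1 -> legal
(2,5): no bracket -> illegal
(3,0): no bracket -> illegal
(4,0): flips 1 -> legal
(5,0): flips 1 -> legal
(5,1): flips 1 -> legal
(5,2): no bracket -> illegal
W mobility = 9

Answer: B=6 W=9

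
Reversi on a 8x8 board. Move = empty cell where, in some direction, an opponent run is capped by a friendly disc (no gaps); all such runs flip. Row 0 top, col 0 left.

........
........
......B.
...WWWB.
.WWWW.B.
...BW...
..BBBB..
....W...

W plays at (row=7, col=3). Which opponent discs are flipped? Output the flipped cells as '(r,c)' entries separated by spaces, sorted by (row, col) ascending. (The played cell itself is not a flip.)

Dir NW: opp run (6,2), next='.' -> no flip
Dir N: opp run (6,3) (5,3) capped by W -> flip
Dir NE: opp run (6,4), next='.' -> no flip
Dir W: first cell '.' (not opp) -> no flip
Dir E: first cell 'W' (not opp) -> no flip
Dir SW: edge -> no flip
Dir S: edge -> no flip
Dir SE: edge -> no flip

Answer: (5,3) (6,3)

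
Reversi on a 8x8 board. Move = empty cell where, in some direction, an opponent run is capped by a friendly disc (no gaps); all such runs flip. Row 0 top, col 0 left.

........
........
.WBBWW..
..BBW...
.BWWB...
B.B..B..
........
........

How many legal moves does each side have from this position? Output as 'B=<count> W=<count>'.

Answer: B=11 W=8

Derivation:
-- B to move --
(1,0): flips 1 -> legal
(1,1): no bracket -> illegal
(1,2): no bracket -> illegal
(1,3): no bracket -> illegal
(1,4): flips 2 -> legal
(1,5): flips 1 -> legal
(1,6): flips 3 -> legal
(2,0): flips 1 -> legal
(2,6): flips 2 -> legal
(3,0): no bracket -> illegal
(3,1): no bracket -> illegal
(3,5): flips 1 -> legal
(3,6): no bracket -> illegal
(4,5): flips 1 -> legal
(5,1): flips 1 -> legal
(5,3): flips 1 -> legal
(5,4): flips 1 -> legal
B mobility = 11
-- W to move --
(1,1): no bracket -> illegal
(1,2): flips 3 -> legal
(1,3): flips 2 -> legal
(1,4): no bracket -> illegal
(3,0): no bracket -> illegal
(3,1): flips 2 -> legal
(3,5): no bracket -> illegal
(4,0): flips 1 -> legal
(4,5): flips 1 -> legal
(4,6): no bracket -> illegal
(5,1): no bracket -> illegal
(5,3): no bracket -> illegal
(5,4): flips 1 -> legal
(5,6): no bracket -> illegal
(6,0): no bracket -> illegal
(6,1): flips 1 -> legal
(6,2): flips 1 -> legal
(6,3): no bracket -> illegal
(6,4): no bracket -> illegal
(6,5): no bracket -> illegal
(6,6): no bracket -> illegal
W mobility = 8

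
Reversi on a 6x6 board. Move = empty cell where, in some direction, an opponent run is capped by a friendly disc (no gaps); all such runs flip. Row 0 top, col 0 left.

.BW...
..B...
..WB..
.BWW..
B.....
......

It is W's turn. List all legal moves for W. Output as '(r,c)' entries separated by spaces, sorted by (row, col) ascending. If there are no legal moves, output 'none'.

Answer: (0,0) (1,3) (1,4) (2,4) (3,0)

Derivation:
(0,0): flips 1 -> legal
(0,3): no bracket -> illegal
(1,0): no bracket -> illegal
(1,1): no bracket -> illegal
(1,3): flips 1 -> legal
(1,4): flips 1 -> legal
(2,0): no bracket -> illegal
(2,1): no bracket -> illegal
(2,4): flips 1 -> legal
(3,0): flips 1 -> legal
(3,4): no bracket -> illegal
(4,1): no bracket -> illegal
(4,2): no bracket -> illegal
(5,0): no bracket -> illegal
(5,1): no bracket -> illegal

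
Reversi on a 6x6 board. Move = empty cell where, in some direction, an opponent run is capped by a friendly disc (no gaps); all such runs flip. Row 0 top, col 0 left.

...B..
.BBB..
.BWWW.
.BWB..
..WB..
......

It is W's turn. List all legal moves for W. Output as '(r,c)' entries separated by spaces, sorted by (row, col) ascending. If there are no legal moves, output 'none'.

(0,0): flips 1 -> legal
(0,1): flips 1 -> legal
(0,2): flips 2 -> legal
(0,4): flips 1 -> legal
(1,0): flips 1 -> legal
(1,4): no bracket -> illegal
(2,0): flips 2 -> legal
(3,0): flips 1 -> legal
(3,4): flips 1 -> legal
(4,0): flips 1 -> legal
(4,1): no bracket -> illegal
(4,4): flips 2 -> legal
(5,2): no bracket -> illegal
(5,3): flips 2 -> legal
(5,4): flips 1 -> legal

Answer: (0,0) (0,1) (0,2) (0,4) (1,0) (2,0) (3,0) (3,4) (4,0) (4,4) (5,3) (5,4)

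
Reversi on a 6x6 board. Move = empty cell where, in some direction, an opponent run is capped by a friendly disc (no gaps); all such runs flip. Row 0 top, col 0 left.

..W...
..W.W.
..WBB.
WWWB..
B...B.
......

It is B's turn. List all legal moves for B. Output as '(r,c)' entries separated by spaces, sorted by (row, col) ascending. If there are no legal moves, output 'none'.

(0,1): flips 1 -> legal
(0,3): no bracket -> illegal
(0,4): flips 1 -> legal
(0,5): flips 1 -> legal
(1,1): flips 1 -> legal
(1,3): flips 2 -> legal
(1,5): no bracket -> illegal
(2,0): flips 1 -> legal
(2,1): flips 1 -> legal
(2,5): no bracket -> illegal
(4,1): flips 1 -> legal
(4,2): no bracket -> illegal
(4,3): no bracket -> illegal

Answer: (0,1) (0,4) (0,5) (1,1) (1,3) (2,0) (2,1) (4,1)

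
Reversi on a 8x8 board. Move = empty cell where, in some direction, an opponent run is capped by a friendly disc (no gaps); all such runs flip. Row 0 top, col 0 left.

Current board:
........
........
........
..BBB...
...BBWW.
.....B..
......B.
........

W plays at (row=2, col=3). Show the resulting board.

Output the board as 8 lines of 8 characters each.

Place W at (2,3); scan 8 dirs for brackets.
Dir NW: first cell '.' (not opp) -> no flip
Dir N: first cell '.' (not opp) -> no flip
Dir NE: first cell '.' (not opp) -> no flip
Dir W: first cell '.' (not opp) -> no flip
Dir E: first cell '.' (not opp) -> no flip
Dir SW: opp run (3,2), next='.' -> no flip
Dir S: opp run (3,3) (4,3), next='.' -> no flip
Dir SE: opp run (3,4) capped by W -> flip
All flips: (3,4)

Answer: ........
........
...W....
..BBW...
...BBWW.
.....B..
......B.
........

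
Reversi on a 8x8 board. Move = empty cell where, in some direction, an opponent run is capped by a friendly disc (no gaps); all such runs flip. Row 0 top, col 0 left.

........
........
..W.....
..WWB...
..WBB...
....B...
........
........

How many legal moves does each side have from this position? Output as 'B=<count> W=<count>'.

-- B to move --
(1,1): flips 2 -> legal
(1,2): no bracket -> illegal
(1,3): no bracket -> illegal
(2,1): flips 1 -> legal
(2,3): flips 1 -> legal
(2,4): no bracket -> illegal
(3,1): flips 2 -> legal
(4,1): flips 1 -> legal
(5,1): no bracket -> illegal
(5,2): no bracket -> illegal
(5,3): no bracket -> illegal
B mobility = 5
-- W to move --
(2,3): no bracket -> illegal
(2,4): no bracket -> illegal
(2,5): no bracket -> illegal
(3,5): flips 1 -> legal
(4,5): flips 2 -> legal
(5,2): no bracket -> illegal
(5,3): flips 1 -> legal
(5,5): flips 1 -> legal
(6,3): no bracket -> illegal
(6,4): no bracket -> illegal
(6,5): flips 2 -> legal
W mobility = 5

Answer: B=5 W=5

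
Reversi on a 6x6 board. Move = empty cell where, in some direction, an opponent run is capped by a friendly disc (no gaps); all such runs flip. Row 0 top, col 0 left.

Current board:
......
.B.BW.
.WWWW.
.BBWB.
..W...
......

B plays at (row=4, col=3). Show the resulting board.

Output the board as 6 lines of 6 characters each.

Answer: ......
.B.BW.
.WWBW.
.BBBB.
..WB..
......

Derivation:
Place B at (4,3); scan 8 dirs for brackets.
Dir NW: first cell 'B' (not opp) -> no flip
Dir N: opp run (3,3) (2,3) capped by B -> flip
Dir NE: first cell 'B' (not opp) -> no flip
Dir W: opp run (4,2), next='.' -> no flip
Dir E: first cell '.' (not opp) -> no flip
Dir SW: first cell '.' (not opp) -> no flip
Dir S: first cell '.' (not opp) -> no flip
Dir SE: first cell '.' (not opp) -> no flip
All flips: (2,3) (3,3)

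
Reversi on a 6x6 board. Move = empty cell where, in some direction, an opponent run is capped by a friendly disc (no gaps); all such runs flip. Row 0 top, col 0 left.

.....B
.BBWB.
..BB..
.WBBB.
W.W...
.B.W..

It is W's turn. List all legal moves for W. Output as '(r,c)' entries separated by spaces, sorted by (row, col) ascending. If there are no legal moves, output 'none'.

Answer: (0,2) (1,0) (1,5) (2,4) (3,5) (4,3)

Derivation:
(0,0): no bracket -> illegal
(0,1): no bracket -> illegal
(0,2): flips 3 -> legal
(0,3): no bracket -> illegal
(0,4): no bracket -> illegal
(1,0): flips 2 -> legal
(1,5): flips 1 -> legal
(2,0): no bracket -> illegal
(2,1): no bracket -> illegal
(2,4): flips 1 -> legal
(2,5): no bracket -> illegal
(3,5): flips 3 -> legal
(4,1): no bracket -> illegal
(4,3): flips 2 -> legal
(4,4): no bracket -> illegal
(4,5): no bracket -> illegal
(5,0): no bracket -> illegal
(5,2): no bracket -> illegal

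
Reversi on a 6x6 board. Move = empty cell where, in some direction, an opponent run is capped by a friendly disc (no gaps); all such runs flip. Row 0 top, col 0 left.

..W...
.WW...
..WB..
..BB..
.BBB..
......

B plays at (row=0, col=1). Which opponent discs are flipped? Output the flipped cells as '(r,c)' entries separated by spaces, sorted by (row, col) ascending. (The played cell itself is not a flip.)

Answer: (1,2)

Derivation:
Dir NW: edge -> no flip
Dir N: edge -> no flip
Dir NE: edge -> no flip
Dir W: first cell '.' (not opp) -> no flip
Dir E: opp run (0,2), next='.' -> no flip
Dir SW: first cell '.' (not opp) -> no flip
Dir S: opp run (1,1), next='.' -> no flip
Dir SE: opp run (1,2) capped by B -> flip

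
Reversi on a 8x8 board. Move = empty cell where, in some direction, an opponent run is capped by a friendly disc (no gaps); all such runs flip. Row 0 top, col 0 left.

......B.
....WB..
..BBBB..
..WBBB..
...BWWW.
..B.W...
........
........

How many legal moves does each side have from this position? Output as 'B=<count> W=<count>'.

-- B to move --
(0,3): flips 1 -> legal
(0,4): flips 1 -> legal
(0,5): flips 1 -> legal
(1,3): flips 1 -> legal
(2,1): flips 1 -> legal
(3,1): flips 1 -> legal
(3,6): no bracket -> illegal
(3,7): no bracket -> illegal
(4,1): flips 1 -> legal
(4,2): flips 1 -> legal
(4,7): flips 3 -> legal
(5,3): flips 1 -> legal
(5,5): flips 2 -> legal
(5,6): flips 1 -> legal
(5,7): flips 1 -> legal
(6,3): no bracket -> illegal
(6,4): flips 2 -> legal
(6,5): flips 1 -> legal
B mobility = 15
-- W to move --
(0,4): no bracket -> illegal
(0,5): flips 3 -> legal
(0,7): no bracket -> illegal
(1,1): flips 2 -> legal
(1,2): flips 3 -> legal
(1,3): flips 2 -> legal
(1,6): flips 1 -> legal
(1,7): no bracket -> illegal
(2,1): no bracket -> illegal
(2,6): flips 1 -> legal
(3,1): no bracket -> illegal
(3,6): flips 4 -> legal
(4,1): no bracket -> illegal
(4,2): flips 1 -> legal
(5,1): no bracket -> illegal
(5,3): no bracket -> illegal
(6,1): no bracket -> illegal
(6,2): no bracket -> illegal
(6,3): no bracket -> illegal
W mobility = 8

Answer: B=15 W=8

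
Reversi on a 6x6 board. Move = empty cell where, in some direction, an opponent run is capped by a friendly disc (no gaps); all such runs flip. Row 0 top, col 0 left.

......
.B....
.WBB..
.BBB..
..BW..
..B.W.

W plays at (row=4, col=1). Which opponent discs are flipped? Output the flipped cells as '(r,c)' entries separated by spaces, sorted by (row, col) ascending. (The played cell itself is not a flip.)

Answer: (3,1) (4,2)

Derivation:
Dir NW: first cell '.' (not opp) -> no flip
Dir N: opp run (3,1) capped by W -> flip
Dir NE: opp run (3,2) (2,3), next='.' -> no flip
Dir W: first cell '.' (not opp) -> no flip
Dir E: opp run (4,2) capped by W -> flip
Dir SW: first cell '.' (not opp) -> no flip
Dir S: first cell '.' (not opp) -> no flip
Dir SE: opp run (5,2), next=edge -> no flip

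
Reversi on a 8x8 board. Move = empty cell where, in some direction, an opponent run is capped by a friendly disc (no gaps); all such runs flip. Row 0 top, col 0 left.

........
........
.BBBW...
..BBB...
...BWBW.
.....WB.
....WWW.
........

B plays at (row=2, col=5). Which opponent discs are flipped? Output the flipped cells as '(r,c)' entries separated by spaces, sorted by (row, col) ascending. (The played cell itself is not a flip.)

Dir NW: first cell '.' (not opp) -> no flip
Dir N: first cell '.' (not opp) -> no flip
Dir NE: first cell '.' (not opp) -> no flip
Dir W: opp run (2,4) capped by B -> flip
Dir E: first cell '.' (not opp) -> no flip
Dir SW: first cell 'B' (not opp) -> no flip
Dir S: first cell '.' (not opp) -> no flip
Dir SE: first cell '.' (not opp) -> no flip

Answer: (2,4)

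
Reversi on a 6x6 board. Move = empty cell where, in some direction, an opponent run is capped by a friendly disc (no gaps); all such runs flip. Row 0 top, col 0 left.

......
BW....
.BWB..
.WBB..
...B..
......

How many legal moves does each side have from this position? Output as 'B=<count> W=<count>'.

-- B to move --
(0,0): flips 2 -> legal
(0,1): flips 1 -> legal
(0,2): no bracket -> illegal
(1,2): flips 2 -> legal
(1,3): no bracket -> illegal
(2,0): no bracket -> illegal
(3,0): flips 1 -> legal
(4,0): no bracket -> illegal
(4,1): flips 1 -> legal
(4,2): no bracket -> illegal
B mobility = 5
-- W to move --
(0,0): no bracket -> illegal
(0,1): no bracket -> illegal
(1,2): no bracket -> illegal
(1,3): no bracket -> illegal
(1,4): no bracket -> illegal
(2,0): flips 1 -> legal
(2,4): flips 1 -> legal
(3,0): no bracket -> illegal
(3,4): flips 2 -> legal
(4,1): no bracket -> illegal
(4,2): flips 1 -> legal
(4,4): flips 1 -> legal
(5,2): no bracket -> illegal
(5,3): no bracket -> illegal
(5,4): no bracket -> illegal
W mobility = 5

Answer: B=5 W=5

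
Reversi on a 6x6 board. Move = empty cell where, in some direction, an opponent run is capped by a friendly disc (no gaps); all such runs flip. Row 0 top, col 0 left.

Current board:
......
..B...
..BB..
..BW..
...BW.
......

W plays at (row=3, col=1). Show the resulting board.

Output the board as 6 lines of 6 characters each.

Place W at (3,1); scan 8 dirs for brackets.
Dir NW: first cell '.' (not opp) -> no flip
Dir N: first cell '.' (not opp) -> no flip
Dir NE: opp run (2,2), next='.' -> no flip
Dir W: first cell '.' (not opp) -> no flip
Dir E: opp run (3,2) capped by W -> flip
Dir SW: first cell '.' (not opp) -> no flip
Dir S: first cell '.' (not opp) -> no flip
Dir SE: first cell '.' (not opp) -> no flip
All flips: (3,2)

Answer: ......
..B...
..BB..
.WWW..
...BW.
......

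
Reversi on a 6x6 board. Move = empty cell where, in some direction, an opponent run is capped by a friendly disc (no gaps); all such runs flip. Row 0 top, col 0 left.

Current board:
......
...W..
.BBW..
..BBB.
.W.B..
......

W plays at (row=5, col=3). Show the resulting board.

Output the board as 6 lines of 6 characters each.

Place W at (5,3); scan 8 dirs for brackets.
Dir NW: first cell '.' (not opp) -> no flip
Dir N: opp run (4,3) (3,3) capped by W -> flip
Dir NE: first cell '.' (not opp) -> no flip
Dir W: first cell '.' (not opp) -> no flip
Dir E: first cell '.' (not opp) -> no flip
Dir SW: edge -> no flip
Dir S: edge -> no flip
Dir SE: edge -> no flip
All flips: (3,3) (4,3)

Answer: ......
...W..
.BBW..
..BWB.
.W.W..
...W..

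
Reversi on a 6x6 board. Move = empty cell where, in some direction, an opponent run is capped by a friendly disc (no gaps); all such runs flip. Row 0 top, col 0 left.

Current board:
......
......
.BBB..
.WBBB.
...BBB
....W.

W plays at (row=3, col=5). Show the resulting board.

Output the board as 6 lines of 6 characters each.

Place W at (3,5); scan 8 dirs for brackets.
Dir NW: first cell '.' (not opp) -> no flip
Dir N: first cell '.' (not opp) -> no flip
Dir NE: edge -> no flip
Dir W: opp run (3,4) (3,3) (3,2) capped by W -> flip
Dir E: edge -> no flip
Dir SW: opp run (4,4), next='.' -> no flip
Dir S: opp run (4,5), next='.' -> no flip
Dir SE: edge -> no flip
All flips: (3,2) (3,3) (3,4)

Answer: ......
......
.BBB..
.WWWWW
...BBB
....W.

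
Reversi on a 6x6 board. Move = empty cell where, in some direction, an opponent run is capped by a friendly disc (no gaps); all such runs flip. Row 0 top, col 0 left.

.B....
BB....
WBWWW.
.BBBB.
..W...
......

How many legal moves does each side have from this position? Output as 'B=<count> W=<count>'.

Answer: B=9 W=7

Derivation:
-- B to move --
(1,2): flips 2 -> legal
(1,3): flips 2 -> legal
(1,4): flips 2 -> legal
(1,5): flips 1 -> legal
(2,5): flips 3 -> legal
(3,0): flips 1 -> legal
(3,5): no bracket -> illegal
(4,1): no bracket -> illegal
(4,3): no bracket -> illegal
(5,1): flips 1 -> legal
(5,2): flips 1 -> legal
(5,3): flips 1 -> legal
B mobility = 9
-- W to move --
(0,0): flips 2 -> legal
(0,2): flips 1 -> legal
(1,2): no bracket -> illegal
(2,5): no bracket -> illegal
(3,0): no bracket -> illegal
(3,5): no bracket -> illegal
(4,0): flips 1 -> legal
(4,1): flips 1 -> legal
(4,3): flips 1 -> legal
(4,4): flips 2 -> legal
(4,5): flips 1 -> legal
W mobility = 7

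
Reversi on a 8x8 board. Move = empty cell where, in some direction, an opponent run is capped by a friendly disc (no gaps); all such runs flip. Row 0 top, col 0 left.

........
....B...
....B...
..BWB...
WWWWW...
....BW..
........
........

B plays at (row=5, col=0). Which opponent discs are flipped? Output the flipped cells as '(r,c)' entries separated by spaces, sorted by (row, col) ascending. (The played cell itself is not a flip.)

Answer: (4,1)

Derivation:
Dir NW: edge -> no flip
Dir N: opp run (4,0), next='.' -> no flip
Dir NE: opp run (4,1) capped by B -> flip
Dir W: edge -> no flip
Dir E: first cell '.' (not opp) -> no flip
Dir SW: edge -> no flip
Dir S: first cell '.' (not opp) -> no flip
Dir SE: first cell '.' (not opp) -> no flip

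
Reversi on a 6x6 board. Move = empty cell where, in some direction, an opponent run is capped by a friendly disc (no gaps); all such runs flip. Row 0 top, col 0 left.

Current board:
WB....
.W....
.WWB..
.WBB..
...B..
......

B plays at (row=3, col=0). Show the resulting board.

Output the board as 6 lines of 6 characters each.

Answer: WB....
.W....
.WWB..
BBBB..
...B..
......

Derivation:
Place B at (3,0); scan 8 dirs for brackets.
Dir NW: edge -> no flip
Dir N: first cell '.' (not opp) -> no flip
Dir NE: opp run (2,1), next='.' -> no flip
Dir W: edge -> no flip
Dir E: opp run (3,1) capped by B -> flip
Dir SW: edge -> no flip
Dir S: first cell '.' (not opp) -> no flip
Dir SE: first cell '.' (not opp) -> no flip
All flips: (3,1)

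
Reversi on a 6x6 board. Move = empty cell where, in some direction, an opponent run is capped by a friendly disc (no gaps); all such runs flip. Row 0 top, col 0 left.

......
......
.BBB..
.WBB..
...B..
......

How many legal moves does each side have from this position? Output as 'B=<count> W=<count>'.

-- B to move --
(2,0): no bracket -> illegal
(3,0): flips 1 -> legal
(4,0): flips 1 -> legal
(4,1): flips 1 -> legal
(4,2): no bracket -> illegal
B mobility = 3
-- W to move --
(1,0): no bracket -> illegal
(1,1): flips 1 -> legal
(1,2): no bracket -> illegal
(1,3): flips 1 -> legal
(1,4): no bracket -> illegal
(2,0): no bracket -> illegal
(2,4): no bracket -> illegal
(3,0): no bracket -> illegal
(3,4): flips 2 -> legal
(4,1): no bracket -> illegal
(4,2): no bracket -> illegal
(4,4): no bracket -> illegal
(5,2): no bracket -> illegal
(5,3): no bracket -> illegal
(5,4): no bracket -> illegal
W mobility = 3

Answer: B=3 W=3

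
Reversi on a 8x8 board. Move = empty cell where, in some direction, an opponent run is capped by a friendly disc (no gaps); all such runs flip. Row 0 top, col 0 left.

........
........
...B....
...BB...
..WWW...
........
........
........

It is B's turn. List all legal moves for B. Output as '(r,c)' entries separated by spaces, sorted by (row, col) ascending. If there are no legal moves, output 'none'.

Answer: (5,1) (5,2) (5,3) (5,4) (5,5)

Derivation:
(3,1): no bracket -> illegal
(3,2): no bracket -> illegal
(3,5): no bracket -> illegal
(4,1): no bracket -> illegal
(4,5): no bracket -> illegal
(5,1): flips 1 -> legal
(5,2): flips 1 -> legal
(5,3): flips 1 -> legal
(5,4): flips 1 -> legal
(5,5): flips 1 -> legal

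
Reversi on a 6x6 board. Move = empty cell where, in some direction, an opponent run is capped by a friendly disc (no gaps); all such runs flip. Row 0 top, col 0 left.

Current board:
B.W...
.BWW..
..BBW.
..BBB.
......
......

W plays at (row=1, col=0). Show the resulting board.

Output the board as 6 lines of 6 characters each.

Place W at (1,0); scan 8 dirs for brackets.
Dir NW: edge -> no flip
Dir N: opp run (0,0), next=edge -> no flip
Dir NE: first cell '.' (not opp) -> no flip
Dir W: edge -> no flip
Dir E: opp run (1,1) capped by W -> flip
Dir SW: edge -> no flip
Dir S: first cell '.' (not opp) -> no flip
Dir SE: first cell '.' (not opp) -> no flip
All flips: (1,1)

Answer: B.W...
WWWW..
..BBW.
..BBB.
......
......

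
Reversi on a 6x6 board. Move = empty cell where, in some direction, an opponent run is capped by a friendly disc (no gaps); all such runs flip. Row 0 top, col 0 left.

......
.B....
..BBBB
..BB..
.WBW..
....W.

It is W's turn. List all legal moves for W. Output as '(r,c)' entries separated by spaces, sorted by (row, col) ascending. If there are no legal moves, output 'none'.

(0,0): no bracket -> illegal
(0,1): no bracket -> illegal
(0,2): no bracket -> illegal
(1,0): no bracket -> illegal
(1,2): no bracket -> illegal
(1,3): flips 2 -> legal
(1,4): flips 2 -> legal
(1,5): no bracket -> illegal
(2,0): no bracket -> illegal
(2,1): flips 1 -> legal
(3,1): no bracket -> illegal
(3,4): no bracket -> illegal
(3,5): no bracket -> illegal
(4,4): no bracket -> illegal
(5,1): no bracket -> illegal
(5,2): no bracket -> illegal
(5,3): no bracket -> illegal

Answer: (1,3) (1,4) (2,1)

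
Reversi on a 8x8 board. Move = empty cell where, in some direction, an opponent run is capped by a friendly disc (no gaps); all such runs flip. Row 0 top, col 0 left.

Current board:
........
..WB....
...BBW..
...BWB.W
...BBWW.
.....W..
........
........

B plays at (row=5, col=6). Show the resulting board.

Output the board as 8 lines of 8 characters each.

Answer: ........
..WB....
...BBW..
...BBB.W
...BBBW.
.....WB.
........
........

Derivation:
Place B at (5,6); scan 8 dirs for brackets.
Dir NW: opp run (4,5) (3,4) capped by B -> flip
Dir N: opp run (4,6), next='.' -> no flip
Dir NE: first cell '.' (not opp) -> no flip
Dir W: opp run (5,5), next='.' -> no flip
Dir E: first cell '.' (not opp) -> no flip
Dir SW: first cell '.' (not opp) -> no flip
Dir S: first cell '.' (not opp) -> no flip
Dir SE: first cell '.' (not opp) -> no flip
All flips: (3,4) (4,5)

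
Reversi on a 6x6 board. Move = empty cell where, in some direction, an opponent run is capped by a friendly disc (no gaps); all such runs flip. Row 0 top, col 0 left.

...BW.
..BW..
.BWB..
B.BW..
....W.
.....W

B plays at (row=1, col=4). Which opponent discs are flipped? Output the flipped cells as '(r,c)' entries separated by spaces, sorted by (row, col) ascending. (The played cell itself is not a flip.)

Dir NW: first cell 'B' (not opp) -> no flip
Dir N: opp run (0,4), next=edge -> no flip
Dir NE: first cell '.' (not opp) -> no flip
Dir W: opp run (1,3) capped by B -> flip
Dir E: first cell '.' (not opp) -> no flip
Dir SW: first cell 'B' (not opp) -> no flip
Dir S: first cell '.' (not opp) -> no flip
Dir SE: first cell '.' (not opp) -> no flip

Answer: (1,3)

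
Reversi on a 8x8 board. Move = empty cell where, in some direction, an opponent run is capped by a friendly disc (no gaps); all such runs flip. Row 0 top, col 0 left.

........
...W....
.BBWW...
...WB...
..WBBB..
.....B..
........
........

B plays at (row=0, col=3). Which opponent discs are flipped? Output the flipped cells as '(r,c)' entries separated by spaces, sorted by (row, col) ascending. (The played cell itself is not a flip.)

Dir NW: edge -> no flip
Dir N: edge -> no flip
Dir NE: edge -> no flip
Dir W: first cell '.' (not opp) -> no flip
Dir E: first cell '.' (not opp) -> no flip
Dir SW: first cell '.' (not opp) -> no flip
Dir S: opp run (1,3) (2,3) (3,3) capped by B -> flip
Dir SE: first cell '.' (not opp) -> no flip

Answer: (1,3) (2,3) (3,3)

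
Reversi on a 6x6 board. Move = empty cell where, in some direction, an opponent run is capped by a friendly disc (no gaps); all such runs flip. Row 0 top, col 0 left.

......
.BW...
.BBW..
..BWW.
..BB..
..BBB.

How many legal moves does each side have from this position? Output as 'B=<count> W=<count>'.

Answer: B=8 W=7

Derivation:
-- B to move --
(0,1): no bracket -> illegal
(0,2): flips 1 -> legal
(0,3): flips 1 -> legal
(1,3): flips 3 -> legal
(1,4): flips 1 -> legal
(2,4): flips 2 -> legal
(2,5): flips 1 -> legal
(3,5): flips 2 -> legal
(4,4): flips 1 -> legal
(4,5): no bracket -> illegal
B mobility = 8
-- W to move --
(0,0): flips 2 -> legal
(0,1): no bracket -> illegal
(0,2): no bracket -> illegal
(1,0): flips 1 -> legal
(1,3): no bracket -> illegal
(2,0): flips 2 -> legal
(3,0): flips 1 -> legal
(3,1): flips 1 -> legal
(4,1): flips 1 -> legal
(4,4): no bracket -> illegal
(4,5): no bracket -> illegal
(5,1): flips 1 -> legal
(5,5): no bracket -> illegal
W mobility = 7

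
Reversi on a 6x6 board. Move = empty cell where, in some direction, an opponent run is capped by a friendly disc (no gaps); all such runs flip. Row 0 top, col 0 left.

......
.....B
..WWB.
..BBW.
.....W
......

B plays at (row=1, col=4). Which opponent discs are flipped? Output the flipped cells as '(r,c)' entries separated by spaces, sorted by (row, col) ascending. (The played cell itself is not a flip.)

Answer: (2,3)

Derivation:
Dir NW: first cell '.' (not opp) -> no flip
Dir N: first cell '.' (not opp) -> no flip
Dir NE: first cell '.' (not opp) -> no flip
Dir W: first cell '.' (not opp) -> no flip
Dir E: first cell 'B' (not opp) -> no flip
Dir SW: opp run (2,3) capped by B -> flip
Dir S: first cell 'B' (not opp) -> no flip
Dir SE: first cell '.' (not opp) -> no flip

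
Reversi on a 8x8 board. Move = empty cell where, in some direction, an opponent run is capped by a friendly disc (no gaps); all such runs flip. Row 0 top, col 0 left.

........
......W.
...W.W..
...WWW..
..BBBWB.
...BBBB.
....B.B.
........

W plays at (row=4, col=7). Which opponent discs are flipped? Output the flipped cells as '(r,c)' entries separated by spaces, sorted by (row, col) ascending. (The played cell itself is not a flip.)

Dir NW: first cell '.' (not opp) -> no flip
Dir N: first cell '.' (not opp) -> no flip
Dir NE: edge -> no flip
Dir W: opp run (4,6) capped by W -> flip
Dir E: edge -> no flip
Dir SW: opp run (5,6), next='.' -> no flip
Dir S: first cell '.' (not opp) -> no flip
Dir SE: edge -> no flip

Answer: (4,6)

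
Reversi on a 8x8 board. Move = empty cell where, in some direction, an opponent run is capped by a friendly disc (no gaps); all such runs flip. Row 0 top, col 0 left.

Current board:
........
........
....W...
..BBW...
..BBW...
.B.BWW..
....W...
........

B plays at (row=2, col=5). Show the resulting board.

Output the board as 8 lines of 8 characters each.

Place B at (2,5); scan 8 dirs for brackets.
Dir NW: first cell '.' (not opp) -> no flip
Dir N: first cell '.' (not opp) -> no flip
Dir NE: first cell '.' (not opp) -> no flip
Dir W: opp run (2,4), next='.' -> no flip
Dir E: first cell '.' (not opp) -> no flip
Dir SW: opp run (3,4) capped by B -> flip
Dir S: first cell '.' (not opp) -> no flip
Dir SE: first cell '.' (not opp) -> no flip
All flips: (3,4)

Answer: ........
........
....WB..
..BBB...
..BBW...
.B.BWW..
....W...
........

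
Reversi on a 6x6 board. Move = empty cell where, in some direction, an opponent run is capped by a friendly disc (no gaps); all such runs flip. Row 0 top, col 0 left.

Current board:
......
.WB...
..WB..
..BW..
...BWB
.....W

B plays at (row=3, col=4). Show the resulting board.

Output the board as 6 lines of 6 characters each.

Place B at (3,4); scan 8 dirs for brackets.
Dir NW: first cell 'B' (not opp) -> no flip
Dir N: first cell '.' (not opp) -> no flip
Dir NE: first cell '.' (not opp) -> no flip
Dir W: opp run (3,3) capped by B -> flip
Dir E: first cell '.' (not opp) -> no flip
Dir SW: first cell 'B' (not opp) -> no flip
Dir S: opp run (4,4), next='.' -> no flip
Dir SE: first cell 'B' (not opp) -> no flip
All flips: (3,3)

Answer: ......
.WB...
..WB..
..BBB.
...BWB
.....W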